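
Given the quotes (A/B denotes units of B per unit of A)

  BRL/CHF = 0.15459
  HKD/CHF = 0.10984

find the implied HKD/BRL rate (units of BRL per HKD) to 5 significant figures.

1 HKD × 0.10984 = 0.10984 CHF
0.10984 CHF ÷ 0.15459 = 0.710525 BRL

HKD/BRL = 0.71052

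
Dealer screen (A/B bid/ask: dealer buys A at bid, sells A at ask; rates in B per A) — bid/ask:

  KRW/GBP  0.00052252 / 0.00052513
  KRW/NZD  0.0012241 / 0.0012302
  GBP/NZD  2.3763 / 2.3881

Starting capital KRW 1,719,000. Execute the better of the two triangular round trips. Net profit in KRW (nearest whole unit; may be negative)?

Best loop KRW → GBP → NZD → KRW:
KRW 1,719,000 × 0.00052252 (sell KRW at bid) = GBP 898.21
GBP 898.21 × 2.3763 (sell GBP at bid) = NZD 2,134.42
NZD 2,134.42 ÷ 0.0012302 (buy KRW at ask) = KRW 1,735,019

Net profit: KRW 16,019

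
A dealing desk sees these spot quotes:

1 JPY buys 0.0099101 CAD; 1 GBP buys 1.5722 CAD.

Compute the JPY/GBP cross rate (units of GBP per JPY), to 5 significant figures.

1 JPY × 0.0099101 = 0.0099101 CAD
0.0099101 CAD ÷ 1.5722 = 0.00630333 GBP

JPY/GBP = 0.0063033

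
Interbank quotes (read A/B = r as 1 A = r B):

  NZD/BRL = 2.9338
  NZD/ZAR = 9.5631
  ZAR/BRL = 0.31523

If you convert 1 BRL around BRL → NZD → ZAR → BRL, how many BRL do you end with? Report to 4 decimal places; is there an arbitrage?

Around BRL → NZD → ZAR → BRL: 1 ÷ 2.9338 × 9.5631 × 0.31523 = 1.027533
Product > 1; profitable direction is BRL → NZD → ZAR → BRL.

1.0275 (arbitrage exists)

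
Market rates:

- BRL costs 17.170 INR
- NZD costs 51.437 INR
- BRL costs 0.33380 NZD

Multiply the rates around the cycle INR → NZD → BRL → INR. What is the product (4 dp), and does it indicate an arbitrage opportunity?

Around INR → NZD → BRL → INR: 1 ÷ 51.437 ÷ 0.33380 × 17.170 = 1.000019
Product ≈ 1 (deviation 0.002%, within rounding noise).

1.0000 (no arbitrage)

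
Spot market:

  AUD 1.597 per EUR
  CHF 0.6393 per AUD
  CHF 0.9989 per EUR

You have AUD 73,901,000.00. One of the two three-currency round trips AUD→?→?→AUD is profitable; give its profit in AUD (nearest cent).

Profitable loop is AUD → CHF → EUR → AUD:
AUD 73,901,000.00 × 0.6393 = CHF 47,244,909.30
CHF 47,244,909.30 ÷ 0.9989 = EUR 47,296,935.93
EUR 47,296,935.93 × 1.597 = AUD 75,533,206.68
Profit = AUD 75,533,206.68 − AUD 73,901,000.00

Profit: AUD 1,632,206.68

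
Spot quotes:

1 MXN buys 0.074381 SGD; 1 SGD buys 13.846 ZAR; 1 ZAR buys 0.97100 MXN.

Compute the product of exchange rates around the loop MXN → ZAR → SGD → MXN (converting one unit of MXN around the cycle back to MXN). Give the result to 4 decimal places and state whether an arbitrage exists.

1.0000 (no arbitrage)

Around MXN → ZAR → SGD → MXN: 1 ÷ 0.97100 ÷ 13.846 ÷ 0.074381 = 0.999987
Product ≈ 1 (deviation 0.001%, within rounding noise).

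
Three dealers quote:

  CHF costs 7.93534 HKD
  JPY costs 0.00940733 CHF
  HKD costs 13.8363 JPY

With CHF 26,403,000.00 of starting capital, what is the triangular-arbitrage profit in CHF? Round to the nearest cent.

Profitable loop is CHF → HKD → JPY → CHF:
CHF 26,403,000.00 × 7.93534 = HKD 209,516,782.02
HKD 209,516,782.02 × 13.8363 = JPY 2,898,937,051
JPY 2,898,937,051 × 0.00940733 = CHF 27,271,257.49
Profit = CHF 27,271,257.49 − CHF 26,403,000.00

Profit: CHF 868,257.49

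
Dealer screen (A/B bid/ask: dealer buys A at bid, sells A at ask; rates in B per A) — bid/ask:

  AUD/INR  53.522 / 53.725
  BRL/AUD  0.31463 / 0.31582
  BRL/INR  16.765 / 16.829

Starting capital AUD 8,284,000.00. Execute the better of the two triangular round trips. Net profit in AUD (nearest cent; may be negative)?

Net profit: AUD 5,231.02

Best loop AUD → INR → BRL → AUD:
AUD 8,284,000.00 × 53.522 (sell AUD at bid) = INR 443,376,248.00
INR 443,376,248.00 ÷ 16.829 (buy BRL at ask) = BRL 26,345,965.18
BRL 26,345,965.18 × 0.31463 (sell BRL at bid) = AUD 8,289,231.02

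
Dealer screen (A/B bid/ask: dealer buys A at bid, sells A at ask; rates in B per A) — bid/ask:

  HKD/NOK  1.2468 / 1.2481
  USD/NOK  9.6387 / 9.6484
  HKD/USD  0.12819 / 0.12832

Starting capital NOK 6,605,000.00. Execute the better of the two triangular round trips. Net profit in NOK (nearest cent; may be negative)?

Net profit: NOK 46,505.65

Best loop NOK → USD → HKD → NOK:
NOK 6,605,000.00 ÷ 9.6484 (buy USD at ask) = USD 684,569.46
USD 684,569.46 ÷ 0.12832 (buy HKD at ask) = HKD 5,334,861.77
HKD 5,334,861.77 × 1.2468 (sell HKD at bid) = NOK 6,651,505.65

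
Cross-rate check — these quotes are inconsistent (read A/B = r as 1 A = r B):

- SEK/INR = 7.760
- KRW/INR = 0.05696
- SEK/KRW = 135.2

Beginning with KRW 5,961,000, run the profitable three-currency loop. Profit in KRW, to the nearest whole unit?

Profit: KRW 45,676

Profitable loop is KRW → SEK → INR → KRW:
KRW 5,961,000 ÷ 135.2 = SEK 44,090.24
SEK 44,090.24 × 7.760 = INR 342,140.24
INR 342,140.24 ÷ 0.05696 = KRW 6,006,676
Profit = KRW 6,006,676 − KRW 5,961,000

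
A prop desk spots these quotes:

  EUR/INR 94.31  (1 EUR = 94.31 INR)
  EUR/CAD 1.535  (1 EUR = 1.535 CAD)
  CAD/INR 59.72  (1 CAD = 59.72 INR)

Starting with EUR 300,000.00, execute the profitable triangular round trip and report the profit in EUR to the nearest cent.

Profitable loop is EUR → INR → CAD → EUR:
EUR 300,000.00 × 94.31 = INR 28,293,000.00
INR 28,293,000.00 ÷ 59.72 = CAD 473,760.88
CAD 473,760.88 ÷ 1.535 = EUR 308,639.01
Profit = EUR 308,639.01 − EUR 300,000.00

Profit: EUR 8,639.01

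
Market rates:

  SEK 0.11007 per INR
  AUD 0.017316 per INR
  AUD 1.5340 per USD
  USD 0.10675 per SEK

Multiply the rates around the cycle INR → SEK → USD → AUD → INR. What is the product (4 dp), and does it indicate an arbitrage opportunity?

1.0409 (arbitrage exists)

Around INR → SEK → USD → AUD → INR: 1 × 0.11007 × 0.10675 × 1.5340 ÷ 0.017316 = 1.040913
Product > 1; profitable direction is INR → SEK → USD → AUD → INR.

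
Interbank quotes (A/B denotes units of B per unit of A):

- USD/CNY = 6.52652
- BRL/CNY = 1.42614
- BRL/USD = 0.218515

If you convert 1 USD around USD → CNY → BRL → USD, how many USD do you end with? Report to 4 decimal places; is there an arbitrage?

1.0000 (no arbitrage)

Around USD → CNY → BRL → USD: 1 × 6.52652 ÷ 1.42614 × 0.218515 = 1.000002
Product ≈ 1 (deviation 0.000%, within rounding noise).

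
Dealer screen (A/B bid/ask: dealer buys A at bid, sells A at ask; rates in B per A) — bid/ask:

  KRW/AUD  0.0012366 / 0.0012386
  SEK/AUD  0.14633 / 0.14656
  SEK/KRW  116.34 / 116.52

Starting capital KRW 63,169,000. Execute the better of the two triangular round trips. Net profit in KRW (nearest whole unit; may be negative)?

Net profit: KRW 879,037

Best loop KRW → SEK → AUD → KRW:
KRW 63,169,000 ÷ 116.52 (buy SEK at ask) = SEK 542,130.11
SEK 542,130.11 × 0.14633 (sell SEK at bid) = AUD 79,329.90
AUD 79,329.90 ÷ 0.0012386 (buy KRW at ask) = KRW 64,048,037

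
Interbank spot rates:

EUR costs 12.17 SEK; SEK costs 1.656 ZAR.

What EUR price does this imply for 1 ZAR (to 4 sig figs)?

1 ZAR ÷ 1.656 = 0.603865 SEK
0.603865 SEK ÷ 12.17 = 0.0496191 EUR

ZAR/EUR = 0.04962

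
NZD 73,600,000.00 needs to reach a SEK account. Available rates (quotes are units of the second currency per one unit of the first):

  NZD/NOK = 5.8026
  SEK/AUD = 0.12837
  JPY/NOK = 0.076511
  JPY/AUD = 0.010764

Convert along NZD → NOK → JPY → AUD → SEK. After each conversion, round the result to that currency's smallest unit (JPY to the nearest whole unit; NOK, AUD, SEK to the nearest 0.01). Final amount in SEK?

SEK 468,044,038.17

NZD 73,600,000.00 × 5.8026 = NOK 427,071,360.00
NOK 427,071,360.00 ÷ 0.076511 = JPY 5,581,829,541
JPY 5,581,829,541 × 0.010764 = AUD 60,082,813.18
AUD 60,082,813.18 ÷ 0.12837 = SEK 468,044,038.17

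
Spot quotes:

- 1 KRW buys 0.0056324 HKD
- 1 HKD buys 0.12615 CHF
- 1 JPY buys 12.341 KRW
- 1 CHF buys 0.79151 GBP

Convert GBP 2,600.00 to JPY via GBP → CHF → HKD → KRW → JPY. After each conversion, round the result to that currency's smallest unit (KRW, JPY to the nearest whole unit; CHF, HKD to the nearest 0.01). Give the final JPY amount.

JPY 374,616

GBP 2,600.00 ÷ 0.79151 = CHF 3,284.86
CHF 3,284.86 ÷ 0.12615 = HKD 26,039.32
HKD 26,039.32 ÷ 0.0056324 = KRW 4,623,130
KRW 4,623,130 ÷ 12.341 = JPY 374,616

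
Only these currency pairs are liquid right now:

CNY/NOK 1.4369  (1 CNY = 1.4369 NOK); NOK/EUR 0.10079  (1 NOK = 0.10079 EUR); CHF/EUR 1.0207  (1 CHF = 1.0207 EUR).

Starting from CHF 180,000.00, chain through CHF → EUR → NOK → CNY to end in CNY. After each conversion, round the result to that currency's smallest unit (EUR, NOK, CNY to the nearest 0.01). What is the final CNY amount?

CNY 1,268,605.62

CHF 180,000.00 × 1.0207 = EUR 183,726.00
EUR 183,726.00 ÷ 0.10079 = NOK 1,822,859.41
NOK 1,822,859.41 ÷ 1.4369 = CNY 1,268,605.62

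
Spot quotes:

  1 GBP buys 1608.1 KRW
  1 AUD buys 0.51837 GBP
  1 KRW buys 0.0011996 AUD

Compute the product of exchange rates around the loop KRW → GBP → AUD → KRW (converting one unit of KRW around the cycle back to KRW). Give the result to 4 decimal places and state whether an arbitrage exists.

1.0000 (no arbitrage)

Around KRW → GBP → AUD → KRW: 1 ÷ 1608.1 ÷ 0.51837 ÷ 0.0011996 = 1.000024
Product ≈ 1 (deviation 0.002%, within rounding noise).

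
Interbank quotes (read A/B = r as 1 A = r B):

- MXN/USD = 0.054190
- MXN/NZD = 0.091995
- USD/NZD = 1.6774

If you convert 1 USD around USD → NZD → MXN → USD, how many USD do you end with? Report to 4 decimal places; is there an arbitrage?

0.9881 (arbitrage exists)

Around USD → NZD → MXN → USD: 1 × 1.6774 ÷ 0.091995 × 0.054190 = 0.988079
Product < 1; profitable direction is USD → MXN → NZD → USD.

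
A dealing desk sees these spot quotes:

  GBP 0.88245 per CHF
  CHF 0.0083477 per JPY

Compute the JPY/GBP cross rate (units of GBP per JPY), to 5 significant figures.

JPY/GBP = 0.0073664

1 JPY × 0.0083477 = 0.0083477 CHF
0.0083477 CHF × 0.88245 = 0.00736643 GBP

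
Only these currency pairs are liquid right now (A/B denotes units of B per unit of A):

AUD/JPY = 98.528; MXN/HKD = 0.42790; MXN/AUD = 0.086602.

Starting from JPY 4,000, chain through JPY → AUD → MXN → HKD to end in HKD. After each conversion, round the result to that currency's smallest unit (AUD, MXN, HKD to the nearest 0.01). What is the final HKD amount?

JPY 4,000 ÷ 98.528 = AUD 40.60
AUD 40.60 ÷ 0.086602 = MXN 468.81
MXN 468.81 × 0.42790 = HKD 200.60

HKD 200.60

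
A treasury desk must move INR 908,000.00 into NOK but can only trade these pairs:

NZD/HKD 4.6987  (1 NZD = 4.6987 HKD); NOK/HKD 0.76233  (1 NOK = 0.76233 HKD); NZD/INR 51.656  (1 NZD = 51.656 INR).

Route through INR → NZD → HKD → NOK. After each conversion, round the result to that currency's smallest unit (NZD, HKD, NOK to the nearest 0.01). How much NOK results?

NOK 108,342.71

INR 908,000.00 ÷ 51.656 = NZD 17,577.82
NZD 17,577.82 × 4.6987 = HKD 82,592.90
HKD 82,592.90 ÷ 0.76233 = NOK 108,342.71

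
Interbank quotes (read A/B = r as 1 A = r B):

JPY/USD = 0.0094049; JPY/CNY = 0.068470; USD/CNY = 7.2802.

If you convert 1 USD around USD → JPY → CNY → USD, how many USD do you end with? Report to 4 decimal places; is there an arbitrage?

Around USD → JPY → CNY → USD: 1 ÷ 0.0094049 × 0.068470 ÷ 7.2802 = 1.000007
Product ≈ 1 (deviation 0.001%, within rounding noise).

1.0000 (no arbitrage)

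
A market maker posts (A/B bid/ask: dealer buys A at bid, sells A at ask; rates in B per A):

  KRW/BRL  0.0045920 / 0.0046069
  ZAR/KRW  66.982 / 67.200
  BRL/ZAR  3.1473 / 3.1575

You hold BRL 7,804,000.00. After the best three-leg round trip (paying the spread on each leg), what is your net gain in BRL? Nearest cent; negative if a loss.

Net profit: BRL 179,546.21

Best loop BRL → KRW → ZAR → BRL:
BRL 7,804,000.00 ÷ 0.0046069 (buy KRW at ask) = KRW 1,693,980,768
KRW 1,693,980,768 ÷ 67.200 (buy ZAR at ask) = ZAR 25,208,047.14
ZAR 25,208,047.14 ÷ 3.1575 (buy BRL at ask) = BRL 7,983,546.21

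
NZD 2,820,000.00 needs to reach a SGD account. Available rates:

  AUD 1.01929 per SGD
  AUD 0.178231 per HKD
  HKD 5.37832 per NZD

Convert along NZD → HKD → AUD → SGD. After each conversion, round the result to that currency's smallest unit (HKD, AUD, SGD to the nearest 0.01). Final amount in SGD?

NZD 2,820,000.00 × 5.37832 = HKD 15,166,862.40
HKD 15,166,862.40 × 0.178231 = AUD 2,703,205.05
AUD 2,703,205.05 ÷ 1.01929 = SGD 2,652,047.06

SGD 2,652,047.06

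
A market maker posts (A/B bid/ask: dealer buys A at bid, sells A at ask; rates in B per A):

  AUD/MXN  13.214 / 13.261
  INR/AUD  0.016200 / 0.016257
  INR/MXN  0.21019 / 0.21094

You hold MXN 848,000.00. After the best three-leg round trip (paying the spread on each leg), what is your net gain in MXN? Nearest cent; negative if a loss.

Net profit: MXN 12,570.05

Best loop MXN → INR → AUD → MXN:
MXN 848,000.00 ÷ 0.21094 (buy INR at ask) = INR 4,020,100.50
INR 4,020,100.50 × 0.016200 (sell INR at bid) = AUD 65,125.63
AUD 65,125.63 × 13.214 (sell AUD at bid) = MXN 860,570.05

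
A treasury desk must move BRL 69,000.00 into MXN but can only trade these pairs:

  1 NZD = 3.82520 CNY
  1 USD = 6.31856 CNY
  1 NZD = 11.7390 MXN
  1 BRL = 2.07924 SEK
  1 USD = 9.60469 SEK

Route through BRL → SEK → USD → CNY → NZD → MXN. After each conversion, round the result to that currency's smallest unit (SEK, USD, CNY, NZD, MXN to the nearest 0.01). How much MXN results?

MXN 289,644.56

BRL 69,000.00 × 2.07924 = SEK 143,467.56
SEK 143,467.56 ÷ 9.60469 = USD 14,937.24
USD 14,937.24 × 6.31856 = CNY 94,381.85
CNY 94,381.85 ÷ 3.82520 = NZD 24,673.70
NZD 24,673.70 × 11.7390 = MXN 289,644.56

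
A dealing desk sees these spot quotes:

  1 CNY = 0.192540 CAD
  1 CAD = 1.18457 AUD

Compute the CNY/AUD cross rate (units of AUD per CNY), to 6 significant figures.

1 CNY × 0.192540 = 0.19254 CAD
0.19254 CAD × 1.18457 = 0.228077 AUD

CNY/AUD = 0.228077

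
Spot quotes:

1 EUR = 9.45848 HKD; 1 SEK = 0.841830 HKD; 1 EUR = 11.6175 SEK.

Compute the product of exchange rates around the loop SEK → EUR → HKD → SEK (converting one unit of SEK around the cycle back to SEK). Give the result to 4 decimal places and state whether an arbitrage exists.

Around SEK → EUR → HKD → SEK: 1 ÷ 11.6175 × 9.45848 ÷ 0.841830 = 0.967129
Product < 1; profitable direction is SEK → HKD → EUR → SEK.

0.9671 (arbitrage exists)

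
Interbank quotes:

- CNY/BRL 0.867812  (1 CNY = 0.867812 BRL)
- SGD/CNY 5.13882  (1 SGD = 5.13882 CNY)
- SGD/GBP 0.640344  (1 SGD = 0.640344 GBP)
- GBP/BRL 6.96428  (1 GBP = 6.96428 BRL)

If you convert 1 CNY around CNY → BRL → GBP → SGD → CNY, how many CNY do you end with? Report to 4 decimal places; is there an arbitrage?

1.0000 (no arbitrage)

Around CNY → BRL → GBP → SGD → CNY: 1 × 0.867812 ÷ 6.96428 ÷ 0.640344 × 5.13882 = 0.999999
Product ≈ 1 (deviation 0.000%, within rounding noise).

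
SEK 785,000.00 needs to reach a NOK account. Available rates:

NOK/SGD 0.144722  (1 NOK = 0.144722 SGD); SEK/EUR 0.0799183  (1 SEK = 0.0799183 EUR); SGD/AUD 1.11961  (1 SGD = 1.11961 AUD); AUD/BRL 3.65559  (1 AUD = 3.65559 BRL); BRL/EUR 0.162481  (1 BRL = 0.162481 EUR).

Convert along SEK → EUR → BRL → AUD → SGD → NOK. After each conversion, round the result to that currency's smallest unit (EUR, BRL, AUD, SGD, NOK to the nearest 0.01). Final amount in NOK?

SEK 785,000.00 × 0.0799183 = EUR 62,735.87
EUR 62,735.87 ÷ 0.162481 = BRL 386,112.04
BRL 386,112.04 ÷ 3.65559 = AUD 105,622.36
AUD 105,622.36 ÷ 1.11961 = SGD 94,338.53
SGD 94,338.53 ÷ 0.144722 = NOK 651,860.33

NOK 651,860.33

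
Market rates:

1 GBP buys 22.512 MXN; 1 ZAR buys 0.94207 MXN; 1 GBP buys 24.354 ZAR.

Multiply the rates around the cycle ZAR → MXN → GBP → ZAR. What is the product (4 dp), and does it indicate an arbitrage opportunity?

1.0192 (arbitrage exists)

Around ZAR → MXN → GBP → ZAR: 1 × 0.94207 ÷ 22.512 × 24.354 = 1.019153
Product > 1; profitable direction is ZAR → MXN → GBP → ZAR.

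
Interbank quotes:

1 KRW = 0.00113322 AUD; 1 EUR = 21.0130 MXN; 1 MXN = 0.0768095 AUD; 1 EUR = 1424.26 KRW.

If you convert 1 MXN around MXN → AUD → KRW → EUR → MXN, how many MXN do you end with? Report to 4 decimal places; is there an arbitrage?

Around MXN → AUD → KRW → EUR → MXN: 1 × 0.0768095 ÷ 0.00113322 ÷ 1424.26 × 21.0130 = 0.999999
Product ≈ 1 (deviation 0.000%, within rounding noise).

1.0000 (no arbitrage)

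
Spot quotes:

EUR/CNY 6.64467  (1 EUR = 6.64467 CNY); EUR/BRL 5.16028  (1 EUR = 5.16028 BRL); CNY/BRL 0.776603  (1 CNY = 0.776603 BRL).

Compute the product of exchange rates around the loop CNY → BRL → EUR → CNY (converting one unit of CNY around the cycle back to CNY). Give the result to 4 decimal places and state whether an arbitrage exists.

1.0000 (no arbitrage)

Around CNY → BRL → EUR → CNY: 1 × 0.776603 ÷ 5.16028 × 6.64467 = 0.999998
Product ≈ 1 (deviation 0.000%, within rounding noise).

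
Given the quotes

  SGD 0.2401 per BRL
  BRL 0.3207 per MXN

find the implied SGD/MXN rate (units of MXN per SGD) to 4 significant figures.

1 SGD ÷ 0.2401 = 4.16493 BRL
4.16493 BRL ÷ 0.3207 = 12.987 MXN

SGD/MXN = 12.99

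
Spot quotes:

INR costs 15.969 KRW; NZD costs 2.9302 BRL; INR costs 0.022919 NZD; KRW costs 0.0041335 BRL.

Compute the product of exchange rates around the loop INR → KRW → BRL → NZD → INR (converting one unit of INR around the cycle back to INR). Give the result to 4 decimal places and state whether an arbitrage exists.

Around INR → KRW → BRL → NZD → INR: 1 × 15.969 × 0.0041335 ÷ 2.9302 ÷ 0.022919 = 0.982885
Product < 1; profitable direction is INR → NZD → BRL → KRW → INR.

0.9829 (arbitrage exists)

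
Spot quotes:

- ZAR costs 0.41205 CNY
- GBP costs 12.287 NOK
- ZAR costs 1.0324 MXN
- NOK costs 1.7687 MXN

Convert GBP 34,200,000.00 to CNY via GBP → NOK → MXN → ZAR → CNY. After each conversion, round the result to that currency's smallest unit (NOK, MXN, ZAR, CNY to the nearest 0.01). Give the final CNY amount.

CNY 296,638,873.19

GBP 34,200,000.00 × 12.287 = NOK 420,215,400.00
NOK 420,215,400.00 × 1.7687 = MXN 743,234,977.98
MXN 743,234,977.98 ÷ 1.0324 = ZAR 719,909,897.31
ZAR 719,909,897.31 × 0.41205 = CNY 296,638,873.19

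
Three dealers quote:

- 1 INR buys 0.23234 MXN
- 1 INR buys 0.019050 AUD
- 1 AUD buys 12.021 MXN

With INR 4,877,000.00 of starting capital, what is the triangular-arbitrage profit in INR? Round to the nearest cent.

Profit: INR 71,130.71

Profitable loop is INR → MXN → AUD → INR:
INR 4,877,000.00 × 0.23234 = MXN 1,133,122.18
MXN 1,133,122.18 ÷ 12.021 = AUD 94,261.89
AUD 94,261.89 ÷ 0.019050 = INR 4,948,130.71
Profit = INR 4,948,130.71 − INR 4,877,000.00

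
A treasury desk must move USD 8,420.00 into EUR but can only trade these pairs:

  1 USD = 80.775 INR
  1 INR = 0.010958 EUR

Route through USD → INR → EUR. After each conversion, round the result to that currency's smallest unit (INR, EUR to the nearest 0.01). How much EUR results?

EUR 7,452.82

USD 8,420.00 × 80.775 = INR 680,125.50
INR 680,125.50 × 0.010958 = EUR 7,452.82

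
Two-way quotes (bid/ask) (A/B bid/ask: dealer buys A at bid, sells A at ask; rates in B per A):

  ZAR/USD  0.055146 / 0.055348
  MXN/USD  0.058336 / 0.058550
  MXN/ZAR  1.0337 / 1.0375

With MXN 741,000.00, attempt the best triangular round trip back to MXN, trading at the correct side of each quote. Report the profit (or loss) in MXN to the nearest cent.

Net profit: MXN 11,774.36

Best loop MXN → USD → ZAR → MXN:
MXN 741,000.00 × 0.058336 (sell MXN at bid) = USD 43,226.98
USD 43,226.98 ÷ 0.055348 (buy ZAR at ask) = ZAR 781,003.40
ZAR 781,003.40 ÷ 1.0375 (buy MXN at ask) = MXN 752,774.36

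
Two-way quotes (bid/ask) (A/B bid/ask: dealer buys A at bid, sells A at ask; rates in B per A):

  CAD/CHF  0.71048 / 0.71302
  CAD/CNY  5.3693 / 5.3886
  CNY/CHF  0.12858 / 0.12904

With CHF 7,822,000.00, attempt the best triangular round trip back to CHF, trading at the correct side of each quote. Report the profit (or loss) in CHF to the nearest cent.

Best loop CHF → CNY → CAD → CHF:
CHF 7,822,000.00 ÷ 0.12904 (buy CNY at ask) = CNY 60,616,862.99
CNY 60,616,862.99 ÷ 5.3886 (buy CAD at ask) = CAD 11,249,093.08
CAD 11,249,093.08 × 0.71048 (sell CAD at bid) = CHF 7,992,255.65

Net profit: CHF 170,255.65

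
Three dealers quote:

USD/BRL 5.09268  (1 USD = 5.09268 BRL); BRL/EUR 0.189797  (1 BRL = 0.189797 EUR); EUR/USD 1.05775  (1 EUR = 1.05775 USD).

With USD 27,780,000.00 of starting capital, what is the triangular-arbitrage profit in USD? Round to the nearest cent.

Profitable loop is USD → BRL → EUR → USD:
USD 27,780,000.00 × 5.09268 = BRL 141,474,650.40
BRL 141,474,650.40 × 0.189797 = EUR 26,851,464.22
EUR 26,851,464.22 × 1.05775 = USD 28,402,136.28
Profit = USD 28,402,136.28 − USD 27,780,000.00

Profit: USD 622,136.28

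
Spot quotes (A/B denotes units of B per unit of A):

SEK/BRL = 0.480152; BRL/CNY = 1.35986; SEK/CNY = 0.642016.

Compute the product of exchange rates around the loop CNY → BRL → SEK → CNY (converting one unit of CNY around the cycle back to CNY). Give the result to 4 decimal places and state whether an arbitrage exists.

Around CNY → BRL → SEK → CNY: 1 ÷ 1.35986 ÷ 0.480152 × 0.642016 = 0.983270
Product < 1; profitable direction is CNY → SEK → BRL → CNY.

0.9833 (arbitrage exists)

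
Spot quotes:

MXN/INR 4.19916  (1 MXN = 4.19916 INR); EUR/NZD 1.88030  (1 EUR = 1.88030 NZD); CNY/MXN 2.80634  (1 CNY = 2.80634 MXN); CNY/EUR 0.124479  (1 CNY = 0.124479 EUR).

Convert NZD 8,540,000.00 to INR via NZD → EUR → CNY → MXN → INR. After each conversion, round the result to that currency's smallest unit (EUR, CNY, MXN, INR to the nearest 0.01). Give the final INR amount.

NZD 8,540,000.00 ÷ 1.88030 = EUR 4,541,828.43
EUR 4,541,828.43 ÷ 0.124479 = CNY 36,486,704.02
CNY 36,486,704.02 × 2.80634 = MXN 102,394,096.96
MXN 102,394,096.96 × 4.19916 = INR 429,969,196.19

INR 429,969,196.19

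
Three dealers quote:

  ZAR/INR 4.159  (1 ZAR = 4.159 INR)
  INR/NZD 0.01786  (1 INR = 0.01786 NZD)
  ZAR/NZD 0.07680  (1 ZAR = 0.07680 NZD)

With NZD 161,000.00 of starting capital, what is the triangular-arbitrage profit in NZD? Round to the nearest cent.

Profit: NZD 5,462.62

Profitable loop is NZD → INR → ZAR → NZD:
NZD 161,000.00 ÷ 0.01786 = INR 9,014,557.67
INR 9,014,557.67 ÷ 4.159 = ZAR 2,167,482.01
ZAR 2,167,482.01 × 0.07680 = NZD 166,462.62
Profit = NZD 166,462.62 − NZD 161,000.00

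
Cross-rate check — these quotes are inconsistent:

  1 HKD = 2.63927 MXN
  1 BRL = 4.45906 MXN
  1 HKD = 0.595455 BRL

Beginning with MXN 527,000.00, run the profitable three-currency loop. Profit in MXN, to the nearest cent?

Profit: MXN 3,174.77

Profitable loop is MXN → HKD → BRL → MXN:
MXN 527,000.00 ÷ 2.63927 = HKD 199,676.43
HKD 199,676.43 × 0.595455 = BRL 118,898.33
BRL 118,898.33 × 4.45906 = MXN 530,174.77
Profit = MXN 530,174.77 − MXN 527,000.00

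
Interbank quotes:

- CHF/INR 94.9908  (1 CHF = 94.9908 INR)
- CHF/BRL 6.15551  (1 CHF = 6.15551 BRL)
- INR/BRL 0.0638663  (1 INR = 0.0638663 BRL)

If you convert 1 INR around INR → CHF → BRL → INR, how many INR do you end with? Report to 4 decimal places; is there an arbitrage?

1.0146 (arbitrage exists)

Around INR → CHF → BRL → INR: 1 ÷ 94.9908 × 6.15551 ÷ 0.0638663 = 1.014637
Product > 1; profitable direction is INR → CHF → BRL → INR.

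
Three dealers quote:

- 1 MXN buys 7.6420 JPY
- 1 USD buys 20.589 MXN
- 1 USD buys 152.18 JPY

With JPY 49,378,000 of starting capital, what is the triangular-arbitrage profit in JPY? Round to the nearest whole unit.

Profit: JPY 1,674,640

Profitable loop is JPY → USD → MXN → JPY:
JPY 49,378,000 ÷ 152.18 = USD 324,471.02
USD 324,471.02 × 20.589 = MXN 6,680,533.85
MXN 6,680,533.85 × 7.6420 = JPY 51,052,640
Profit = JPY 51,052,640 − JPY 49,378,000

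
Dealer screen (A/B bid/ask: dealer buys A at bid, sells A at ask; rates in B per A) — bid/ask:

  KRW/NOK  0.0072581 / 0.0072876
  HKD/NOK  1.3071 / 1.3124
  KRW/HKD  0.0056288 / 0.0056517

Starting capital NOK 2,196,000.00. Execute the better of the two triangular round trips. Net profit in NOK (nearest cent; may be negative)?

Net profit: NOK 21,034.45

Best loop NOK → KRW → HKD → NOK:
NOK 2,196,000.00 ÷ 0.0072876 (buy KRW at ask) = KRW 301,333,772
KRW 301,333,772 × 0.0056288 (sell KRW at bid) = HKD 1,696,147.54
HKD 1,696,147.54 × 1.3071 (sell HKD at bid) = NOK 2,217,034.45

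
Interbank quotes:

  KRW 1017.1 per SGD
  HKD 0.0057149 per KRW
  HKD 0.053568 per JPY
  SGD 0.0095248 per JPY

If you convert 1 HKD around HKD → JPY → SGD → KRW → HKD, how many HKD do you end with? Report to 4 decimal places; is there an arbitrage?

Around HKD → JPY → SGD → KRW → HKD: 1 ÷ 0.053568 × 0.0095248 × 1017.1 × 0.0057149 = 1.033529
Product > 1; profitable direction is HKD → JPY → SGD → KRW → HKD.

1.0335 (arbitrage exists)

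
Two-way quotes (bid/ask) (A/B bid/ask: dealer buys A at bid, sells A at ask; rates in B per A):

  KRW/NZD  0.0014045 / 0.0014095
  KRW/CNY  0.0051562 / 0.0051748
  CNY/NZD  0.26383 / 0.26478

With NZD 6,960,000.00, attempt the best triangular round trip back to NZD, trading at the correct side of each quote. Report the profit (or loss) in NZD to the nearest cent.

Best loop NZD → CNY → KRW → NZD:
NZD 6,960,000.00 ÷ 0.26478 (buy CNY at ask) = CNY 26,285,973.26
CNY 26,285,973.26 ÷ 0.0051748 (buy KRW at ask) = KRW 5,079,611,436
KRW 5,079,611,436 × 0.0014045 (sell KRW at bid) = NZD 7,134,314.26

Net profit: NZD 174,314.26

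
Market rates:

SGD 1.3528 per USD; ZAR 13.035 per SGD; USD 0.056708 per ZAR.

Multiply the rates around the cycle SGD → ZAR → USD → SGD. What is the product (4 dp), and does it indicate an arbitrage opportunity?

1.0000 (no arbitrage)

Around SGD → ZAR → USD → SGD: 1 × 13.035 × 0.056708 × 1.3528 = 0.999975
Product ≈ 1 (deviation 0.003%, within rounding noise).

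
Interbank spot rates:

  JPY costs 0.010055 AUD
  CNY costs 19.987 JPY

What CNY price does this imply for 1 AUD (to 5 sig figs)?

AUD/CNY = 4.9759

1 AUD ÷ 0.010055 = 99.453 JPY
99.453 JPY ÷ 19.987 = 4.97588 CNY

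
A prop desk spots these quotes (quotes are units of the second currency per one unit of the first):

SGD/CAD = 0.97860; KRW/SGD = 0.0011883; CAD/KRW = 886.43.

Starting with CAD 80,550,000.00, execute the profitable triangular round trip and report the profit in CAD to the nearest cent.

Profit: CAD 2,481,197.03

Profitable loop is CAD → KRW → SGD → CAD:
CAD 80,550,000.00 × 886.43 = KRW 71,401,936,500
KRW 71,401,936,500 × 0.0011883 = SGD 84,846,921.14
SGD 84,846,921.14 × 0.97860 = CAD 83,031,197.03
Profit = CAD 83,031,197.03 − CAD 80,550,000.00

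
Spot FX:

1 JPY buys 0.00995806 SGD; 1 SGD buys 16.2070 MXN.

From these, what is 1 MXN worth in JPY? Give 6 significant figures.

1 MXN ÷ 16.2070 = 0.0617017 SGD
0.0617017 SGD ÷ 0.00995806 = 6.19616 JPY

MXN/JPY = 6.19616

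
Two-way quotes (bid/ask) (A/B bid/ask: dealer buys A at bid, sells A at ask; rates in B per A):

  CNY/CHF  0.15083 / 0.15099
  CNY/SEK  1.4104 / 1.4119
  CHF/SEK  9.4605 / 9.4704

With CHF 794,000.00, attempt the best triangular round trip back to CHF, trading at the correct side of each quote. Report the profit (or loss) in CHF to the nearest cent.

Best loop CHF → SEK → CNY → CHF:
CHF 794,000.00 × 9.4605 (sell CHF at bid) = SEK 7,511,637.00
SEK 7,511,637.00 ÷ 1.4119 (buy CNY at ask) = CNY 5,320,233.02
CNY 5,320,233.02 × 0.15083 (sell CNY at bid) = CHF 802,450.75

Net profit: CHF 8,450.75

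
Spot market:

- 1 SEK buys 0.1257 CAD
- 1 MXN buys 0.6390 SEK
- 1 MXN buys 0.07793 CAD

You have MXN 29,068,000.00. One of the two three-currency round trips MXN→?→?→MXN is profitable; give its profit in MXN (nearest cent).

Profit: MXN 892,331.28

Profitable loop is MXN → SEK → CAD → MXN:
MXN 29,068,000.00 × 0.6390 = SEK 18,574,452.00
SEK 18,574,452.00 × 0.1257 = CAD 2,334,808.62
CAD 2,334,808.62 ÷ 0.07793 = MXN 29,960,331.28
Profit = MXN 29,960,331.28 − MXN 29,068,000.00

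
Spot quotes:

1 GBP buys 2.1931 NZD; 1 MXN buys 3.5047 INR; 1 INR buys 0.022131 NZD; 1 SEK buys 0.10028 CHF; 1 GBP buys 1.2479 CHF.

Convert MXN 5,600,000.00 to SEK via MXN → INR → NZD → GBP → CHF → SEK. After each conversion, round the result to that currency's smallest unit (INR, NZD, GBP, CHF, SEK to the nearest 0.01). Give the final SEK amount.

SEK 2,464,602.91

MXN 5,600,000.00 × 3.5047 = INR 19,626,320.00
INR 19,626,320.00 × 0.022131 = NZD 434,350.09
NZD 434,350.09 ÷ 2.1931 = GBP 198,053.03
GBP 198,053.03 × 1.2479 = CHF 247,150.38
CHF 247,150.38 ÷ 0.10028 = SEK 2,464,602.91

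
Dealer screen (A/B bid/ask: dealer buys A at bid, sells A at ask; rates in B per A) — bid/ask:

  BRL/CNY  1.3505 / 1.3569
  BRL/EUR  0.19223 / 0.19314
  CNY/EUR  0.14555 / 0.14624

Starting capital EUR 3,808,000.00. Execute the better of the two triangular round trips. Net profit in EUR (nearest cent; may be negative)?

Best loop EUR → BRL → CNY → EUR:
EUR 3,808,000.00 ÷ 0.19314 (buy BRL at ask) = BRL 19,716,267.99
BRL 19,716,267.99 × 1.3505 (sell BRL at bid) = CNY 26,626,819.92
CNY 26,626,819.92 × 0.14555 (sell CNY at bid) = EUR 3,875,533.64

Net profit: EUR 67,533.64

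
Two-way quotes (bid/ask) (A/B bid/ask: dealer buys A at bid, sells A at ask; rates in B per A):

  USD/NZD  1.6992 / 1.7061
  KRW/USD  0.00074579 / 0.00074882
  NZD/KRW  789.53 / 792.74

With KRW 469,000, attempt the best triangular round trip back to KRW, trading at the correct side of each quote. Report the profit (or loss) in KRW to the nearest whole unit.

Best loop KRW → USD → NZD → KRW:
KRW 469,000 × 0.00074579 (sell KRW at bid) = USD 349.78
USD 349.78 × 1.6992 (sell USD at bid) = NZD 594.34
NZD 594.34 × 789.53 (sell NZD at bid) = KRW 469,248

Net profit: KRW 248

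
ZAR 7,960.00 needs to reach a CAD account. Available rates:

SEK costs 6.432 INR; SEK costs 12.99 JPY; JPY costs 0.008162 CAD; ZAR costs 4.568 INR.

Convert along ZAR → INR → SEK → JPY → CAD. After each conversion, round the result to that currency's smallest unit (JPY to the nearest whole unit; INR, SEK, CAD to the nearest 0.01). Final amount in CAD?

ZAR 7,960.00 × 4.568 = INR 36,361.28
INR 36,361.28 ÷ 6.432 = SEK 5,653.18
SEK 5,653.18 × 12.99 = JPY 73,435
JPY 73,435 × 0.008162 = CAD 599.38

CAD 599.38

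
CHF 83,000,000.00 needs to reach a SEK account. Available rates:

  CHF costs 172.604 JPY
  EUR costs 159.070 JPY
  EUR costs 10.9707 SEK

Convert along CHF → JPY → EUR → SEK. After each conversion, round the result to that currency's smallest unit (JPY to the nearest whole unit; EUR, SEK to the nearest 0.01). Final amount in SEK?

CHF 83,000,000.00 × 172.604 = JPY 14,326,132,000
JPY 14,326,132,000 ÷ 159.070 = EUR 90,061,809.27
EUR 90,061,809.27 × 10.9707 = SEK 988,041,090.96

SEK 988,041,090.96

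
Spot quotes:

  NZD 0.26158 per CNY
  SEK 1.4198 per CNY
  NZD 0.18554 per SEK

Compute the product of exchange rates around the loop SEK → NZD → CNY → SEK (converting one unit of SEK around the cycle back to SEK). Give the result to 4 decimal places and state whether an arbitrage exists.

Around SEK → NZD → CNY → SEK: 1 × 0.18554 ÷ 0.26158 × 1.4198 = 1.007071
Product > 1; profitable direction is SEK → NZD → CNY → SEK.

1.0071 (arbitrage exists)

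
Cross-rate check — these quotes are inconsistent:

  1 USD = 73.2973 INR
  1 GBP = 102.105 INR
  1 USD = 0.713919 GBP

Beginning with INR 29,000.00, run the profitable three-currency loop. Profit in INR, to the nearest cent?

Profit: INR 160.17

Profitable loop is INR → GBP → USD → INR:
INR 29,000.00 ÷ 102.105 = GBP 284.02
GBP 284.02 ÷ 0.713919 = USD 397.83
USD 397.83 × 73.2973 = INR 29,160.17
Profit = INR 29,160.17 − INR 29,000.00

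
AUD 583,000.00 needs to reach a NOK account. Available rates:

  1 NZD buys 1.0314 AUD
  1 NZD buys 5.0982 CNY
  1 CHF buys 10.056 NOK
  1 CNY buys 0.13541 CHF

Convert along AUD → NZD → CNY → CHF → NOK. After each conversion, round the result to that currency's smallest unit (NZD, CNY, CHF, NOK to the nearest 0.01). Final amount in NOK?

NOK 3,924,047.90

AUD 583,000.00 ÷ 1.0314 = NZD 565,251.11
NZD 565,251.11 × 5.0982 = CNY 2,881,763.21
CNY 2,881,763.21 × 0.13541 = CHF 390,219.56
CHF 390,219.56 × 10.056 = NOK 3,924,047.90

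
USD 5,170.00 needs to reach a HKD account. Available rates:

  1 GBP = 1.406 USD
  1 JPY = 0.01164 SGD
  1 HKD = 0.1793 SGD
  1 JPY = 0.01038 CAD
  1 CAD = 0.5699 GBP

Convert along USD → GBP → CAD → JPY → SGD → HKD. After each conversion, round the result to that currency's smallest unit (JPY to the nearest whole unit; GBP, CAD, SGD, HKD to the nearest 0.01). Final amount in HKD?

HKD 40,353.54

USD 5,170.00 ÷ 1.406 = GBP 3,677.10
GBP 3,677.10 ÷ 0.5699 = CAD 6,452.18
CAD 6,452.18 ÷ 0.01038 = JPY 621,597
JPY 621,597 × 0.01164 = SGD 7,235.39
SGD 7,235.39 ÷ 0.1793 = HKD 40,353.54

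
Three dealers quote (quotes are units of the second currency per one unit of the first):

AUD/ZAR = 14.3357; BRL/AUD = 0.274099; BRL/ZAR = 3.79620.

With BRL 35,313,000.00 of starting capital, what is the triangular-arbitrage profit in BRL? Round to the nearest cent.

Profitable loop is BRL → AUD → ZAR → BRL:
BRL 35,313,000.00 × 0.274099 = AUD 9,679,257.99
AUD 9,679,257.99 × 14.3357 = ZAR 138,758,938.72
ZAR 138,758,938.72 ÷ 3.79620 = BRL 36,552,062.25
Profit = BRL 36,552,062.25 − BRL 35,313,000.00

Profit: BRL 1,239,062.25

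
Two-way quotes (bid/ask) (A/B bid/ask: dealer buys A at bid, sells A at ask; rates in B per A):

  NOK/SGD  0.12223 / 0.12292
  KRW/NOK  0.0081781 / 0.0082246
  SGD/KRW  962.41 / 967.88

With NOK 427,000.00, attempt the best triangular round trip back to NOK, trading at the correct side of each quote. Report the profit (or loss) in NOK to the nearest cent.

Best loop NOK → KRW → SGD → NOK:
NOK 427,000.00 ÷ 0.0082246 (buy KRW at ask) = KRW 51,917,418
KRW 51,917,418 ÷ 967.88 (buy SGD at ask) = SGD 53,640.35
SGD 53,640.35 ÷ 0.12292 (buy NOK at ask) = NOK 436,384.20

Net profit: NOK 9,384.20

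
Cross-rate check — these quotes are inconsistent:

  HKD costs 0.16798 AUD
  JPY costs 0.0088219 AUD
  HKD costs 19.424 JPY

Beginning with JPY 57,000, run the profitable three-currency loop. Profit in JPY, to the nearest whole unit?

Profitable loop is JPY → AUD → HKD → JPY:
JPY 57,000 × 0.0088219 = AUD 502.85
AUD 502.85 ÷ 0.16798 = HKD 2,993.50
HKD 2,993.50 × 19.424 = JPY 58,146
Profit = JPY 58,146 − JPY 57,000

Profit: JPY 1,146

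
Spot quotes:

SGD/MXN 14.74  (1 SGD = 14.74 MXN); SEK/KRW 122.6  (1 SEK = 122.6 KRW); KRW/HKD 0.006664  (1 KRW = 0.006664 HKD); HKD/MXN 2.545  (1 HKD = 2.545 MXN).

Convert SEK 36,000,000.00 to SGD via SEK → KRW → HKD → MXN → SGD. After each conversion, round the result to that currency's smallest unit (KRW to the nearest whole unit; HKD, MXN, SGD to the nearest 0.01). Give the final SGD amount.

SGD 5,078,298.94

SEK 36,000,000.00 × 122.6 = KRW 4,413,600,000
KRW 4,413,600,000 × 0.006664 = HKD 29,412,230.40
HKD 29,412,230.40 × 2.545 = MXN 74,854,126.37
MXN 74,854,126.37 ÷ 14.74 = SGD 5,078,298.94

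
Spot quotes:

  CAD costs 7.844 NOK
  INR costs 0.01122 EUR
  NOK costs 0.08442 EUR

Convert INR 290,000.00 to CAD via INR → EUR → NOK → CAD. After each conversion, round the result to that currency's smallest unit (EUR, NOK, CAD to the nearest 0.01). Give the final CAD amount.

CAD 4,913.69

INR 290,000.00 × 0.01122 = EUR 3,253.80
EUR 3,253.80 ÷ 0.08442 = NOK 38,543.00
NOK 38,543.00 ÷ 7.844 = CAD 4,913.69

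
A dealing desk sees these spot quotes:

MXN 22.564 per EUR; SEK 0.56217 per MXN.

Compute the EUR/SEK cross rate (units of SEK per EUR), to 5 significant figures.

EUR/SEK = 12.685

1 EUR × 22.564 = 22.564 MXN
22.564 MXN × 0.56217 = 12.6848 SEK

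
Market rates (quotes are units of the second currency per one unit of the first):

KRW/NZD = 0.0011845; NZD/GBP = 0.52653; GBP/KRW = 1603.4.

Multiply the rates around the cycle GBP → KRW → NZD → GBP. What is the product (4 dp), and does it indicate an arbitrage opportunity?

Around GBP → KRW → NZD → GBP: 1 × 1603.4 × 0.0011845 × 0.52653 = 1.000000
Product ≈ 1 (deviation 0.000%, within rounding noise).

1.0000 (no arbitrage)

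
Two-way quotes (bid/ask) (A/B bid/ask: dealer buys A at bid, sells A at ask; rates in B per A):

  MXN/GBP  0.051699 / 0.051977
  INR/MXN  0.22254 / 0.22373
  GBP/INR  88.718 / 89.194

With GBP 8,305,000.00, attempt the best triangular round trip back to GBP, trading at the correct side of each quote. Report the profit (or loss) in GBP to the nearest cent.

Best loop GBP → INR → MXN → GBP:
GBP 8,305,000.00 × 88.718 (sell GBP at bid) = INR 736,802,990.00
INR 736,802,990.00 × 0.22254 (sell INR at bid) = MXN 163,968,137.39
MXN 163,968,137.39 × 0.051699 (sell MXN at bid) = GBP 8,476,988.74

Net profit: GBP 171,988.74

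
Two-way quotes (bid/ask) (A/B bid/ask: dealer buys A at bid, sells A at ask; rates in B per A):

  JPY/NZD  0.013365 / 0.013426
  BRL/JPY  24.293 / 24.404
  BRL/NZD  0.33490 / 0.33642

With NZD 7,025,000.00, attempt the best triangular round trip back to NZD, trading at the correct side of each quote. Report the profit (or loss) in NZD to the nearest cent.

Net profit: NZD 155,485.62

Best loop NZD → JPY → BRL → NZD:
NZD 7,025,000.00 ÷ 0.013426 (buy JPY at ask) = JPY 523,238,492
JPY 523,238,492 ÷ 24.404 (buy BRL at ask) = BRL 21,440,685.64
BRL 21,440,685.64 × 0.33490 (sell BRL at bid) = NZD 7,180,485.62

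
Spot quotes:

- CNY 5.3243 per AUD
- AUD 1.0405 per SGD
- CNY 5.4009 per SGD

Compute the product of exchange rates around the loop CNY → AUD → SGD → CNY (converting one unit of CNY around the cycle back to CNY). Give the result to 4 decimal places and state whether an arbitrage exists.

0.9749 (arbitrage exists)

Around CNY → AUD → SGD → CNY: 1 ÷ 5.3243 ÷ 1.0405 × 5.4009 = 0.974903
Product < 1; profitable direction is CNY → SGD → AUD → CNY.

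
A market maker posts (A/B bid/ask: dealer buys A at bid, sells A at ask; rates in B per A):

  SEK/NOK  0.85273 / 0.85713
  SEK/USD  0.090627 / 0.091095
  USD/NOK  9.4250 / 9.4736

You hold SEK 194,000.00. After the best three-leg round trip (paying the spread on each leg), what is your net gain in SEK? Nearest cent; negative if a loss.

Best loop SEK → USD → NOK → SEK:
SEK 194,000.00 × 0.090627 (sell SEK at bid) = USD 17,581.64
USD 17,581.64 × 9.4250 (sell USD at bid) = NOK 165,706.94
NOK 165,706.94 ÷ 0.85713 (buy SEK at ask) = SEK 193,327.66

Net result: SEK -672.34 (no profitable arbitrage after spreads)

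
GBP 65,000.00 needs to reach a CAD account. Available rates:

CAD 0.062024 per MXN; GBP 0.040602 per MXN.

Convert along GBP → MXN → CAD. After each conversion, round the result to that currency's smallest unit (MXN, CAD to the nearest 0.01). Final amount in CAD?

CAD 99,294.62

GBP 65,000.00 ÷ 0.040602 = MXN 1,600,906.36
MXN 1,600,906.36 × 0.062024 = CAD 99,294.62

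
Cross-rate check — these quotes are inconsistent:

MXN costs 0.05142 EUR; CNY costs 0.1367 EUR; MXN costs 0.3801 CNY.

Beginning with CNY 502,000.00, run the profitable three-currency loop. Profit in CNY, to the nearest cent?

Profitable loop is CNY → EUR → MXN → CNY:
CNY 502,000.00 × 0.1367 = EUR 68,623.40
EUR 68,623.40 ÷ 0.05142 = MXN 1,334,566.32
MXN 1,334,566.32 × 0.3801 = CNY 507,268.66
Profit = CNY 507,268.66 − CNY 502,000.00

Profit: CNY 5,268.66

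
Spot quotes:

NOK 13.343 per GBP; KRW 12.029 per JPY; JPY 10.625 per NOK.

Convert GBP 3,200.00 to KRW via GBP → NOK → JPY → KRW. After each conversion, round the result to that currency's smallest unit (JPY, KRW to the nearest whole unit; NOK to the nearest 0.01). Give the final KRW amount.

KRW 5,457,100

GBP 3,200.00 × 13.343 = NOK 42,697.60
NOK 42,697.60 × 10.625 = JPY 453,662
JPY 453,662 × 12.029 = KRW 5,457,100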